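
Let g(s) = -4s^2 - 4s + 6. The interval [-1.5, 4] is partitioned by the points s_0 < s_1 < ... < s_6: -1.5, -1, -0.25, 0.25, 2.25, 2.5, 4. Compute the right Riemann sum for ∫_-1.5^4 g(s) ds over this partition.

Subinterval widths: 0.5, 0.75, 0.5, 2, 0.25, 1.5.
Right endpoints: -1, -0.25, 0.25, 2.25, 2.5, 4.
g(-1) = 6, g(-0.25) = 6.75, g(0.25) = 4.75, g(2.25) = -23.25, g(2.5) = -29, g(4) = -74.
Sum = Σ Δs_i · g(s_i).
Sum = -154.3125.

-154.3125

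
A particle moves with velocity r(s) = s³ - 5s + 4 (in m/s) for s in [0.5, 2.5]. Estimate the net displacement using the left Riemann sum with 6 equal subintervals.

2

Δs = (2.5 − 0.5)/6 = 1/3.
Left endpoints: 0.5, 5/6, 7/6, 1.5, 11/6, 13/6.
r(0.5) = 1.625, r(5/6) = 89/216, r(7/6) = -53/216, r(1.5) = -0.125, r(11/6) = 215/216, r(13/6) = 721/216.
Sum = Δs · [r(0.5) + r(5/6) + r(7/6) + ...].
Sum = 2.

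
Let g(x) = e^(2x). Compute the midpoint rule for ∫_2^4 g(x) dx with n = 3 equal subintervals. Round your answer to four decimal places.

Δx = (4 − 2)/3 = 2/3.
Midpoints: 7/3, 3, 11/3.
g(7/3) ≈ 106.3427, g(3) ≈ 403.4288, g(11/3) ≈ 1530.4749.
Sum = Δx · [g(7/3) + g(3) + g(11/3)].
Sum ≈ 1360.1642.

1360.1642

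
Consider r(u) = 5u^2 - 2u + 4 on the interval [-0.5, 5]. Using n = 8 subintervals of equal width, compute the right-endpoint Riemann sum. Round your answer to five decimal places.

246.71582

Δu = (5 − (-0.5))/8 = 0.6875.
Right endpoints: 0.1875, 0.875, 1.5625, 2.25, 2.9375, 3.625, 4.3125, 5.
r(0.1875) = 3.80078125, r(0.875) = 6.078125, r(1.5625) = 13.08203125, r(2.25) = 24.8125, r(2.9375) = 41.26953125, r(3.625) = 62.453125, r(4.3125) = 88.36328125, r(5) = 119.
Sum = Δu · [r(0.1875) + r(0.875) + r(1.5625) + ...].
Sum ≈ 246.71582.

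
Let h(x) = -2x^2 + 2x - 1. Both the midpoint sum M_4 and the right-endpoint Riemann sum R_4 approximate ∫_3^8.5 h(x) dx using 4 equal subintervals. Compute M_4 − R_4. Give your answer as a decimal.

M_4 = -331.93359375.
R_4 = -416.5390625.
M_4 − R_4 = 84.60546875.

84.60546875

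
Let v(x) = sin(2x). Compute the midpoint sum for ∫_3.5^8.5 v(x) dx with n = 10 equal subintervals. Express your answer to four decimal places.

Δx = (8.5 − 3.5)/10 = 0.5.
Midpoints: 3.75, 4.25, 4.75, 5.25, 5.75, 6.25, 6.75, 7.25, 7.75, 8.25.
v(3.75) ≈ 0.9380, v(4.25) ≈ 0.7985, v(4.75) ≈ -0.0752, v(5.25) ≈ -0.8797, v(5.75) ≈ -0.8755, v(6.25) ≈ -0.0663, v(6.75) ≈ 0.8038, v(7.25) ≈ 0.9349, v(7.75) ≈ 0.2065, v(8.25) ≈ -0.7118.
Sum = Δx · [v(3.75) + v(4.25) + v(4.75) + ...].
Sum ≈ 0.5366.

0.5366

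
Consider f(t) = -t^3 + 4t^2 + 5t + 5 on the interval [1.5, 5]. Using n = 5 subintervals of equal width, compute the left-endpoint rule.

84.5075

Δt = (5 − 1.5)/5 = 0.7.
Left endpoints: 1.5, 2.2, 2.9, 3.6, 4.3.
f(1.5) = 18.125, f(2.2) = 24.712, f(2.9) = 28.751, f(3.6) = 28.184, f(4.3) = 20.953.
Sum = Δt · [f(1.5) + f(2.2) + f(2.9) + f(3.6) + f(4.3)].
Sum = 84.5075.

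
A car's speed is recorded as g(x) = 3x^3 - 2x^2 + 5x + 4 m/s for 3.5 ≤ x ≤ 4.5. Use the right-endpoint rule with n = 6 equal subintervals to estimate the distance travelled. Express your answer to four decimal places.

198.1366

Δx = (4.5 − 3.5)/6 = 1/6.
Right endpoints: 11/3, 23/6, 4, 25/6, 13/3, 4.5.
g(11/3) = 430/3, g(23/6) = 11719/72, g(4) = 184, g(25/6) = 207.125, g(13/3) = 2090/9, g(4.5) = 259.375.
Sum = Δx · [g(11/3) + g(23/6) + g(4) + ...].
Sum ≈ 198.1366.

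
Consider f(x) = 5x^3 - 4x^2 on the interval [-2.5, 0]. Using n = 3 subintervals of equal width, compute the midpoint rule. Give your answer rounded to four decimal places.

Δx = (0 − (-2.5))/3 = 5/6.
Midpoints: -25/12, -1.25, -5/12.
f(-25/12) = -108125/1728, f(-1.25) = -16.015625, f(-5/12) = -1825/1728.
Sum = Δx · [f(-25/12) + f(-1.25) + f(-5/12)].
Sum ≈ -66.3701.

-66.3701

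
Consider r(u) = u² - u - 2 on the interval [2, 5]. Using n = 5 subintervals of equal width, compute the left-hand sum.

Δu = (5 − 2)/5 = 0.6.
Left endpoints: 2, 2.6, 3.2, 3.8, 4.4.
r(2) = 0, r(2.6) = 2.16, r(3.2) = 5.04, r(3.8) = 8.64, r(4.4) = 12.96.
Sum = Δu · [r(2) + r(2.6) + r(3.2) + r(3.8) + r(4.4)].
Sum = 17.28.

17.28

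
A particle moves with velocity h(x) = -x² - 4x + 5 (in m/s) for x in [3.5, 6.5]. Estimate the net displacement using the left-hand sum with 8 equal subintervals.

-114.4453125

Δx = (6.5 − 3.5)/8 = 0.375.
Left endpoints: 3.5, 3.875, 4.25, 4.625, 5, 5.375, 5.75, 6.125.
h(3.5) = -21.25, h(3.875) = -25.515625, h(4.25) = -30.0625, h(4.625) = -34.890625, h(5) = -40, h(5.375) = -45.390625, h(5.75) = -51.0625, h(6.125) = -57.015625.
Sum = Δx · [h(3.5) + h(3.875) + h(4.25) + ...].
Sum = -114.4453125.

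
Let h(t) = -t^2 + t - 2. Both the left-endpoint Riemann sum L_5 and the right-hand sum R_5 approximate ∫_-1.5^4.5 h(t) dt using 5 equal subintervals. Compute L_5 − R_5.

14.4

L_5 = -28.74.
R_5 = -43.14.
L_5 − R_5 = 14.4.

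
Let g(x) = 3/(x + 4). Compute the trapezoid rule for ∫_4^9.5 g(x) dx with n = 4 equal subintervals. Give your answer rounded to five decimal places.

1.57452

Δx = (9.5 − 4)/4 = 1.375.
g(4) = 0.375, g(5.375) = 0.32, g(6.75) = 12/43, g(8.125) = 24/97, g(9.5) = 2/9.
T_4 = (Δx/2)·[g(x_0) + 2g(x_1) + 2g(x_2) + 2g(x_3) + g(x_4)].
Sum ≈ 1.57452.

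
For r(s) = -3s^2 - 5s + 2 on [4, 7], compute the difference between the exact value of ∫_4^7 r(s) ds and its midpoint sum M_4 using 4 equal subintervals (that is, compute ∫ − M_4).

Exact integral: ∫_4^7 r(s) ds = -355.5.
M_4 = -355.078125.
Error = -355.5 − (-355.078125) = -0.421875.

-0.421875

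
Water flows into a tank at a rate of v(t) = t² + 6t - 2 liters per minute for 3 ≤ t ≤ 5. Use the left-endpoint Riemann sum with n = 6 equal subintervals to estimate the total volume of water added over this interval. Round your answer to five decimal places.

Δt = (5 − 3)/6 = 1/3.
Left endpoints: 3, 10/3, 11/3, 4, 13/3, 14/3.
v(3) = 25, v(10/3) = 262/9, v(11/3) = 301/9, v(4) = 38, v(13/3) = 385/9, v(14/3) = 430/9.
Sum = Δt · [v(3) + v(10/3) + v(11/3) + ...].
Sum ≈ 72.03704.

72.03704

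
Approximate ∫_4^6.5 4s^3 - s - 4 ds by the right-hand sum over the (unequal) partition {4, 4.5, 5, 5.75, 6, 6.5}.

Subinterval widths: 0.5, 0.5, 0.75, 0.25, 0.5.
Right endpoints: 4.5, 5, 5.75, 6, 6.5.
f(4.5) = 356, f(5) = 491, f(5.75) = 750.6875, f(6) = 854, f(6.5) = 1088.
Sum = Σ Δs_i · f(s_i).
Sum = 1744.015625.

1744.015625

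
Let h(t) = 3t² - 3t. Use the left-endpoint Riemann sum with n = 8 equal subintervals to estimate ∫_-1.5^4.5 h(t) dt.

55.6875

Δt = (4.5 − (-1.5))/8 = 0.75.
Left endpoints: -1.5, -0.75, 0, 0.75, 1.5, 2.25, 3, 3.75.
h(-1.5) = 11.25, h(-0.75) = 3.9375, h(0) = 0, h(0.75) = -0.5625, h(1.5) = 2.25, h(2.25) = 8.4375, h(3) = 18, h(3.75) = 30.9375.
Sum = Δt · [h(-1.5) + h(-0.75) + h(0) + ...].
Sum = 55.6875.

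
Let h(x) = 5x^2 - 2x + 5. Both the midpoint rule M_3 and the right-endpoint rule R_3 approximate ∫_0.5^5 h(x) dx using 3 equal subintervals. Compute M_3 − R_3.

-98.71875

M_3 = 201.65625.
R_3 = 300.375.
M_3 − R_3 = -98.71875.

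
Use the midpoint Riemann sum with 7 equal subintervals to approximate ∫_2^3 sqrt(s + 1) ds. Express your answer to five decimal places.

Δs = (3 − 2)/7 = 1/7.
Midpoints: 29/14, 31/14, 33/14, 2.5, 37/14, 39/14, 41/14.
f(29/14) ≈ 1.75255, f(31/14) ≈ 1.79284, f(33/14) ≈ 1.83225, f(2.5) ≈ 1.87083, f(37/14) ≈ 1.90863, f(39/14) ≈ 1.94569, f(41/14) ≈ 1.98206.
Sum = Δs · [f(29/14) + f(31/14) + f(33/14) + ...].
Sum ≈ 1.86926.

1.86926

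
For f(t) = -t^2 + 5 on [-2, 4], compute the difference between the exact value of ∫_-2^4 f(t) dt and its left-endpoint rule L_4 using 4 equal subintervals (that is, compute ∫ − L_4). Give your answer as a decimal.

-6.75

Exact integral: ∫_-2^4 f(t) dt = 6.
L_4 = 12.75.
Error = 6 − 12.75 = -6.75.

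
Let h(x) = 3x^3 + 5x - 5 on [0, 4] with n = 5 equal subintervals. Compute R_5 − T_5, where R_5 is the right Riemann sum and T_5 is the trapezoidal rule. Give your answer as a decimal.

R_5 = 304.48.
T_5 = 219.68.
R_5 − T_5 = 84.8.

84.8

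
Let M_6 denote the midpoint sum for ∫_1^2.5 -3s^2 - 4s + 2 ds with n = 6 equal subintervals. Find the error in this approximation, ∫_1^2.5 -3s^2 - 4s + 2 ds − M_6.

-0.0234375

Exact integral: ∫_1^2.5 f(s) ds = -22.125.
M_6 = -22.1015625.
Error = -22.125 − (-22.1015625) = -0.0234375.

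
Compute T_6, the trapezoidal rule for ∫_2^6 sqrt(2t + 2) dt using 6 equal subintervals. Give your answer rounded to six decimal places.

Δt = (6 − 2)/6 = 2/3.
f(2) ≈ 2.449490, f(8/3) ≈ 2.708013, f(10/3) ≈ 2.943920, f(4) ≈ 3.162278, f(14/3) ≈ 3.366502, f(16/3) ≈ 3.559026, f(6) ≈ 3.741657.
T_6 = (Δt/2)·[f(t_0) + 2f(t_1) + ... + 2f(t_{5}) + f(t_6)].
Sum ≈ 12.556875.

12.556875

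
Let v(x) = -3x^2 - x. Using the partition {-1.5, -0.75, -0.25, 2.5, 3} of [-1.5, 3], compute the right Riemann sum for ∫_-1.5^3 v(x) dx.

-74.109375

Subinterval widths: 0.75, 0.5, 2.75, 0.5.
Right endpoints: -0.75, -0.25, 2.5, 3.
v(-0.75) = -0.9375, v(-0.25) = 0.0625, v(2.5) = -21.25, v(3) = -30.
Sum = Σ Δx_i · v(x_i).
Sum = -74.109375.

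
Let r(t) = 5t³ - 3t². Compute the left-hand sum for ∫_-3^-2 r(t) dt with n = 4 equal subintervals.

-114.421875

Δt = (-2 − (-3))/4 = 0.25.
Left endpoints: -3, -2.75, -2.5, -2.25.
r(-3) = -162, r(-2.75) = -126.671875, r(-2.5) = -96.875, r(-2.25) = -72.140625.
Sum = Δt · [r(-3) + r(-2.75) + r(-2.5) + r(-2.25)].
Sum = -114.421875.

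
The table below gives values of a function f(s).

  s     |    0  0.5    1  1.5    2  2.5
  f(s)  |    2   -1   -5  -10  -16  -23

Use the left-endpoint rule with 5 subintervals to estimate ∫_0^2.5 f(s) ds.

-15

Δs = 0.5.
Sum = 0.5·[2 + (-1) + (-5) + (-10) + (-16)] = -15.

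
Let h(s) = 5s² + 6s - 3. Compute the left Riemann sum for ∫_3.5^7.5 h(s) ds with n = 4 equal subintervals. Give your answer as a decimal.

633

Δs = (7.5 − 3.5)/4 = 1.
Left endpoints: 3.5, 4.5, 5.5, 6.5.
h(3.5) = 79.25, h(4.5) = 125.25, h(5.5) = 181.25, h(6.5) = 247.25.
Sum = Δs · [h(3.5) + h(4.5) + h(5.5) + h(6.5)].
Sum = 633.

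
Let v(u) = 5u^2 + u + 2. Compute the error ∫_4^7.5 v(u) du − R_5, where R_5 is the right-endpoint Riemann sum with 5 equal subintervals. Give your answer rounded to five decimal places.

-73.09167

Exact integral: ∫_4^7.5 v(u) du ≈ 623.5833333.
R_5 = 696.675.
Error ≈ 623.5833333 − 696.675 ≈ -73.09167.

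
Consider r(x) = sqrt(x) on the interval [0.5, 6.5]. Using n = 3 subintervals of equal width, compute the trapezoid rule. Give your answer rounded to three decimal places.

Δx = (6.5 − 0.5)/3 = 2.
r(0.5) ≈ 0.707, r(2.5) ≈ 1.581, r(4.5) ≈ 2.121, r(6.5) ≈ 2.550.
T_3 = (Δx/2)·[r(x_0) + 2r(x_1) + 2r(x_2) + r(x_3)].
Sum ≈ 10.662.

10.662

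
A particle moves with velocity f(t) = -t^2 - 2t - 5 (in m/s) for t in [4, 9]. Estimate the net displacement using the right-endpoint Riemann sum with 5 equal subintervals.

Δt = (9 − 4)/5 = 1.
Right endpoints: 5, 6, 7, 8, 9.
f(5) = -40, f(6) = -53, f(7) = -68, f(8) = -85, f(9) = -104.
Sum = Δt · [f(5) + f(6) + f(7) + f(8) + f(9)].
Sum = -350.

-350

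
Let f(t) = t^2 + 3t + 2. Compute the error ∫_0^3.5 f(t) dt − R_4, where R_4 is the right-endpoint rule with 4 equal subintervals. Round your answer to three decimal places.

Exact integral: ∫_0^3.5 f(t) dt ≈ 39.66667.
R_4 = 50.06640625.
Error ≈ 39.66667 − 50.06640625 ≈ -10.400.

-10.400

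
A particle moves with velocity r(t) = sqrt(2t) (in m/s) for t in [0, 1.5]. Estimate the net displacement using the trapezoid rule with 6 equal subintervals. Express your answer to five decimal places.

1.69831

Δt = (1.5 − 0)/6 = 0.25.
r(0) ≈ 0.00000, r(0.25) ≈ 0.70711, r(0.5) ≈ 1.00000, r(0.75) ≈ 1.22474, r(1) ≈ 1.41421, r(1.25) ≈ 1.58114, r(1.5) ≈ 1.73205.
T_6 = (Δt/2)·[r(t_0) + 2r(t_1) + ... + 2r(t_{5}) + r(t_6)].
Sum ≈ 1.69831.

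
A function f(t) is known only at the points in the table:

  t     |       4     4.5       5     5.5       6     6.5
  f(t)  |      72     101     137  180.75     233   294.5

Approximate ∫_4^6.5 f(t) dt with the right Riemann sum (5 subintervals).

473.125

Δt = 0.5.
Sum = 0.5·[101 + 137 + 180.75 + 233 + 294.5] = 473.125.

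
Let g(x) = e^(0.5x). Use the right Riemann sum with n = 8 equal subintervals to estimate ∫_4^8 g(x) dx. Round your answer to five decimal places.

106.71171

Δx = (8 − 4)/8 = 0.5.
Right endpoints: 4.5, 5, 5.5, 6, 6.5, 7, 7.5, 8.
g(4.5) ≈ 9.48774, g(5) ≈ 12.18249, g(5.5) ≈ 15.64263, g(6) ≈ 20.08554, g(6.5) ≈ 25.79034, g(7) ≈ 33.11545, g(7.5) ≈ 42.52108, g(8) ≈ 54.59815.
Sum = Δx · [g(4.5) + g(5) + g(5.5) + ...].
Sum ≈ 106.71171.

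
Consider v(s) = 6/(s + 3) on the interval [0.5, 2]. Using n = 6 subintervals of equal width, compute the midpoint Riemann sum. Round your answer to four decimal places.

2.1394

Δs = (2 − 0.5)/6 = 0.25.
Midpoints: 0.625, 0.875, 1.125, 1.375, 1.625, 1.875.
v(0.625) = 48/29, v(0.875) = 48/31, v(1.125) = 16/11, v(1.375) = 48/35, v(1.625) = 48/37, v(1.875) = 16/13.
Sum = Δs · [v(0.625) + v(0.875) + v(1.125) + ...].
Sum ≈ 2.1394.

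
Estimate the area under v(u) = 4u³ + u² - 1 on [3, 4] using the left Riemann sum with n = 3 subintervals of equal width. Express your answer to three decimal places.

161.296

Δu = (4 − 3)/3 = 1/3.
Left endpoints: 3, 10/3, 11/3.
v(3) = 116, v(10/3) = 4273/27, v(11/3) = 5660/27.
Sum = Δu · [v(3) + v(10/3) + v(11/3)].
Sum ≈ 161.296.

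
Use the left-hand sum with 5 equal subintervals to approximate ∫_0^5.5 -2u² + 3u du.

Δu = (5.5 − 0)/5 = 1.1.
Left endpoints: 0, 1.1, 2.2, 3.3, 4.4.
f(0) = 0, f(1.1) = 0.88, f(2.2) = -3.08, f(3.3) = -11.88, f(4.4) = -25.52.
Sum = Δu · [f(0) + f(1.1) + f(2.2) + f(3.3) + f(4.4)].
Sum = -43.56.

-43.56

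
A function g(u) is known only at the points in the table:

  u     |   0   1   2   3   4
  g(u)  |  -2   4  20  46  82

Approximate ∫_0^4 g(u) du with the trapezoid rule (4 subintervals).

Δu = 1.
T_4 = (1/2)·[(-2) + 2·4 + 2·20 + 2·46 + 82] = 110.

110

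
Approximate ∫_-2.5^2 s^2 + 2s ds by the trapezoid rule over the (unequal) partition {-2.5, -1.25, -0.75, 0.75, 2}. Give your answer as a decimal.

6.859375

Subinterval widths: 1.25, 0.5, 1.5, 1.25.
f(-2.5) = 1.25, f(-1.25) = -0.9375, f(-0.75) = -0.9375, f(0.75) = 2.0625, f(2) = 8.
On each subinterval the trapezoid contributes (Δs_i/2)·[f(s_{i-1}) + f(s_i)].
Sum = 6.859375.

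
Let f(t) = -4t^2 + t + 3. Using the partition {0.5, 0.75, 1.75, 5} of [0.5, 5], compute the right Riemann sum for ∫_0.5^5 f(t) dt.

Subinterval widths: 0.25, 1, 3.25.
Right endpoints: 0.75, 1.75, 5.
f(0.75) = 1.5, f(1.75) = -7.5, f(5) = -92.
Sum = Σ Δt_i · f(t_i).
Sum = -306.125.

-306.125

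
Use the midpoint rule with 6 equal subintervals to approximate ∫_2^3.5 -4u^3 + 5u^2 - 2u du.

Δu = (3.5 − 2)/6 = 0.25.
Midpoints: 2.125, 2.375, 2.625, 2.875, 3.125, 3.375.
f(2.125) = -20.0546875, f(2.375) = -30.1328125, f(2.625) = -43.1484375, f(2.875) = -59.4765625, f(3.125) = -79.4921875, f(3.375) = -103.5703125.
Sum = Δu · [f(2.125) + f(2.375) + f(2.625) + ...].
Sum = -83.96875.

-83.96875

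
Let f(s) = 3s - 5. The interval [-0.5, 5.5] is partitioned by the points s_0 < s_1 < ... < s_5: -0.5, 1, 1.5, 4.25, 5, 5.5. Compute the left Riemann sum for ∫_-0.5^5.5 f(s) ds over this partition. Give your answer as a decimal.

-1.3125

Subinterval widths: 1.5, 0.5, 2.75, 0.75, 0.5.
Left endpoints: -0.5, 1, 1.5, 4.25, 5.
f(-0.5) = -6.5, f(1) = -2, f(1.5) = -0.5, f(4.25) = 7.75, f(5) = 10.
Sum = Σ Δs_i · f(s_i).
Sum = -1.3125.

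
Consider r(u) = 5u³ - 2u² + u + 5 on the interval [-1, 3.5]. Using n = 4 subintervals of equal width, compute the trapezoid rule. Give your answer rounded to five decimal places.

201.10254

Δu = (3.5 − (-1))/4 = 1.125.
r(-1) = -3, r(0.125) = 2613/512, r(1.25) = 12.890625, r(2.375) = 32295/512, r(3.5) = 198.375.
T_4 = (Δu/2)·[r(u_0) + 2r(u_1) + 2r(u_2) + 2r(u_3) + r(u_4)].
Sum ≈ 201.10254.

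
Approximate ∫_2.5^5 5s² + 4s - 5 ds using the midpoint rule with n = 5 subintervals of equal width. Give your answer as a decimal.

207.03125

Δs = (5 − 2.5)/5 = 0.5.
Midpoints: 2.75, 3.25, 3.75, 4.25, 4.75.
f(2.75) = 43.8125, f(3.25) = 60.8125, f(3.75) = 80.3125, f(4.25) = 102.3125, f(4.75) = 126.8125.
Sum = Δs · [f(2.75) + f(3.25) + f(3.75) + f(4.25) + f(4.75)].
Sum = 207.03125.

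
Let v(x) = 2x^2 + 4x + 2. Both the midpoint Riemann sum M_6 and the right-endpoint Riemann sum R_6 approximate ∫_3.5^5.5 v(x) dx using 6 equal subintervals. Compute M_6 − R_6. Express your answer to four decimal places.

M_6 ≈ 122.296296.
R_6 ≈ 129.740741.
M_6 − R_6 ≈ -7.4444.

-7.4444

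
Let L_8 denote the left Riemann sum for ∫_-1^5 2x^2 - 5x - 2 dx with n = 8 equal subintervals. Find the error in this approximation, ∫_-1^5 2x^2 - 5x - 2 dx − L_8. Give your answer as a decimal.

5.625

Exact integral: ∫_-1^5 f(x) dx = 12.
L_8 = 6.375.
Error = 12 − 6.375 = 5.625.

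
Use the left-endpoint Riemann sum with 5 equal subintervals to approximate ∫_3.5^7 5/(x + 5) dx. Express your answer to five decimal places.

1.78566

Δx = (7 − 3.5)/5 = 0.7.
Left endpoints: 3.5, 4.2, 4.9, 5.6, 6.3.
f(3.5) = 10/17, f(4.2) = 25/46, f(4.9) = 50/99, f(5.6) = 25/53, f(6.3) = 50/113.
Sum = Δx · [f(3.5) + f(4.2) + f(4.9) + f(5.6) + f(6.3)].
Sum ≈ 1.78566.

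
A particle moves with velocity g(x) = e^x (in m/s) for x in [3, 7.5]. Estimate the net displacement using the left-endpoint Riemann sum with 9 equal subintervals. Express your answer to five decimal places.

Δx = (7.5 − 3)/9 = 0.5.
Left endpoints: 3, 3.5, 4, 4.5, 5, 5.5, 6, 6.5, 7.
g(3) ≈ 20.08554, g(3.5) ≈ 33.11545, g(4) ≈ 54.59815, g(4.5) ≈ 90.01713, g(5) ≈ 148.41316, g(5.5) ≈ 244.69193, g(6) ≈ 403.42879, g(6.5) ≈ 665.14163, g(7) ≈ 1096.63316.
Sum = Δx · [g(3) + g(3.5) + g(4) + ...].
Sum ≈ 1378.06247.

1378.06247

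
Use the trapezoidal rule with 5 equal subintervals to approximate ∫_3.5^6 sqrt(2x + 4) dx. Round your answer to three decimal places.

Δx = (6 − 3.5)/5 = 0.5.
f(3.5) ≈ 3.317, f(4) ≈ 3.464, f(4.5) ≈ 3.606, f(5) ≈ 3.742, f(5.5) ≈ 3.873, f(6) ≈ 4.000.
T_5 = (Δx/2)·[f(x_0) + 2f(x_1) + ... + 2f(x_{4}) + f(x_5)].
Sum ≈ 9.171.

9.171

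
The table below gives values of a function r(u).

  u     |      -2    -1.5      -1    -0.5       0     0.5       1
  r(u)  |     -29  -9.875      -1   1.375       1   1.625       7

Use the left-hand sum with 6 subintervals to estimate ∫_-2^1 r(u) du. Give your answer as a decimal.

-17.9375

Δu = 0.5.
Sum = 0.5·[(-29) + (-9.875) + (-1) + 1.375 + 1 + 1.625] = -17.9375.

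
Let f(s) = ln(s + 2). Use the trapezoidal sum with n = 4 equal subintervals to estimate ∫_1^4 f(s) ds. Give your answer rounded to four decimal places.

Δs = (4 − 1)/4 = 0.75.
f(1) ≈ 1.0986, f(1.75) ≈ 1.3218, f(2.5) ≈ 1.5041, f(3.25) ≈ 1.6582, f(4) ≈ 1.7918.
T_4 = (Δs/2)·[f(s_0) + 2f(s_1) + 2f(s_2) + 2f(s_3) + f(s_4)].
Sum ≈ 4.4469.

4.4469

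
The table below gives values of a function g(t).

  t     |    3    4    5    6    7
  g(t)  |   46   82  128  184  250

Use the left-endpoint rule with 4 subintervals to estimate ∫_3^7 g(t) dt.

440

Δt = 1.
Sum = 1·[46 + 82 + 128 + 184] = 440.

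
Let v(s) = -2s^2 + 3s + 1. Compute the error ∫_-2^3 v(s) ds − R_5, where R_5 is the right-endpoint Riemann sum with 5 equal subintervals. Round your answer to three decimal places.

Exact integral: ∫_-2^3 v(s) ds ≈ -10.83333.
R_5 = -10.
Error ≈ -10.83333 − (-10) ≈ -0.833.

-0.833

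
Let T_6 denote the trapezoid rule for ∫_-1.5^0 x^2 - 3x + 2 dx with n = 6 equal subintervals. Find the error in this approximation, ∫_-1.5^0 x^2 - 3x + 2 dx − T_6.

-0.015625

Exact integral: ∫_-1.5^0 f(x) dx = 7.5.
T_6 = 7.515625.
Error = 7.5 − 7.515625 = -0.015625.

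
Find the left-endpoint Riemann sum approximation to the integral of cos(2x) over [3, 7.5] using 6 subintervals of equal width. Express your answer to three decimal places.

Δx = (7.5 − 3)/6 = 0.75.
Left endpoints: 3, 3.75, 4.5, 5.25, 6, 6.75.
f(3) ≈ 0.960, f(3.75) ≈ 0.347, f(4.5) ≈ -0.911, f(5.25) ≈ -0.476, f(6) ≈ 0.844, f(6.75) ≈ 0.595.
Sum = Δx · [f(3) + f(3.75) + f(4.5) + ...].
Sum ≈ 1.019.

1.019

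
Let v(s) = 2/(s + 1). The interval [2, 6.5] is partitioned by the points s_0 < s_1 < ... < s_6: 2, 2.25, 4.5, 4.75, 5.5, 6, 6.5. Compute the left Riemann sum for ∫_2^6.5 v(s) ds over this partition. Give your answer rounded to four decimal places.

Subinterval widths: 0.25, 2.25, 0.25, 0.75, 0.5, 0.5.
Left endpoints: 2, 2.25, 4.5, 4.75, 5.5, 6.
v(2) = 2/3, v(2.25) = 8/13, v(4.5) = 4/11, v(4.75) = 8/23, v(5.5) = 4/13, v(6) = 2/7.
Sum = Σ Δs_i · v(s_i).
Sum ≈ 2.1998.

2.1998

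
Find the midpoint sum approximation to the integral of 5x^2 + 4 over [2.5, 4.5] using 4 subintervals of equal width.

Δx = (4.5 − 2.5)/4 = 0.5.
Midpoints: 2.75, 3.25, 3.75, 4.25.
f(2.75) = 41.8125, f(3.25) = 56.8125, f(3.75) = 74.3125, f(4.25) = 94.3125.
Sum = Δx · [f(2.75) + f(3.25) + f(3.75) + f(4.25)].
Sum = 133.625.

133.625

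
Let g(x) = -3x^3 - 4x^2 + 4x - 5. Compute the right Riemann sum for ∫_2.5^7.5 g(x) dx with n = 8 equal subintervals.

Δx = (7.5 − 2.5)/8 = 0.625.
Right endpoints: 3.125, 3.75, 4.375, 5, 5.625, 6.25, 6.875, 7.5.
g(3.125) = -63035/512, g(3.75) = -204.453125, g(4.375) = -161425/512, g(5) = -460, g(5.625) = -329215/512, g(6.25) = -868.671875, g(6.875) = -584405/512, g(7.5) = -1465.625.
Sum = Δx · [g(3.125) + g(3.75) + g(4.375) + ...].
Sum = -3263.4765625.

-3263.4765625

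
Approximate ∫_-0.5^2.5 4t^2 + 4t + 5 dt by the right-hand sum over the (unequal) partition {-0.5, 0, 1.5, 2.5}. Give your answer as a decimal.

72.5

Subinterval widths: 0.5, 1.5, 1.
Right endpoints: 0, 1.5, 2.5.
f(0) = 5, f(1.5) = 20, f(2.5) = 40.
Sum = Σ Δt_i · f(t_i).
Sum = 72.5.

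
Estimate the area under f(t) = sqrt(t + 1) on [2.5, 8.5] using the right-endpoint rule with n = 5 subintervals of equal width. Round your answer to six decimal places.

15.869642

Δt = (8.5 − 2.5)/5 = 1.2.
Right endpoints: 3.7, 4.9, 6.1, 7.3, 8.5.
f(3.7) ≈ 2.167948, f(4.9) ≈ 2.428992, f(6.1) ≈ 2.664583, f(7.3) ≈ 2.880972, f(8.5) ≈ 3.082207.
Sum = Δt · [f(3.7) + f(4.9) + f(6.1) + f(7.3) + f(8.5)].
Sum ≈ 15.869642.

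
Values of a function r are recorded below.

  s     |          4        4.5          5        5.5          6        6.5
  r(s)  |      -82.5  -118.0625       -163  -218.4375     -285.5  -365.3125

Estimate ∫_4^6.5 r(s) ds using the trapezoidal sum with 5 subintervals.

Δs = 0.5.
T_5 = (0.5/2)·[(-82.5) + 2·(-118.0625) + 2·(-163) + 2·(-218.4375) + 2·(-285.5) + (-365.3125)] = -504.453125.

-504.453125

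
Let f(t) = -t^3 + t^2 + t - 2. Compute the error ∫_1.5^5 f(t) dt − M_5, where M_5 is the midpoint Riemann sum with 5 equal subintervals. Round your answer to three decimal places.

-1.251

Exact integral: ∫_1.5^5 f(t) dt ≈ -110.06771.
M_5 = -108.8171875.
Error ≈ -110.06771 − (-108.8171875) ≈ -1.251.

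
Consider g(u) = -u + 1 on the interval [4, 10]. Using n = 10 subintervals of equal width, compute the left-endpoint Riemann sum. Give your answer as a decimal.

Δu = (10 − 4)/10 = 0.6.
Left endpoints: 4, 4.6, 5.2, 5.8, 6.4, 7, 7.6, 8.2, 8.8, 9.4.
g(4) = -3, g(4.6) = -3.6, g(5.2) = -4.2, g(5.8) = -4.8, g(6.4) = -5.4, g(7) = -6, g(7.6) = -6.6, g(8.2) = -7.2, g(8.8) = -7.8, g(9.4) = -8.4.
Sum = Δu · [g(4) + g(4.6) + g(5.2) + ...].
Sum = -34.2.

-34.2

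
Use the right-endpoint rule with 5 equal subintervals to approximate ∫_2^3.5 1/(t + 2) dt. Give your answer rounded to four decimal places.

Δt = (3.5 − 2)/5 = 0.3.
Right endpoints: 2.3, 2.6, 2.9, 3.2, 3.5.
f(2.3) = 10/43, f(2.6) = 5/23, f(2.9) = 10/49, f(3.2) = 5/26, f(3.5) = 2/11.
Sum = Δt · [f(2.3) + f(2.6) + f(2.9) + f(3.2) + f(3.5)].
Sum ≈ 0.3084.

0.3084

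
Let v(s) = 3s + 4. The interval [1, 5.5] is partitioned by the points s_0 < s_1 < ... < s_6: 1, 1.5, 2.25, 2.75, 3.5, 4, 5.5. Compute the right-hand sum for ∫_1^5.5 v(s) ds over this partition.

68.0625

Subinterval widths: 0.5, 0.75, 0.5, 0.75, 0.5, 1.5.
Right endpoints: 1.5, 2.25, 2.75, 3.5, 4, 5.5.
v(1.5) = 8.5, v(2.25) = 10.75, v(2.75) = 12.25, v(3.5) = 14.5, v(4) = 16, v(5.5) = 20.5.
Sum = Σ Δs_i · v(s_i).
Sum = 68.0625.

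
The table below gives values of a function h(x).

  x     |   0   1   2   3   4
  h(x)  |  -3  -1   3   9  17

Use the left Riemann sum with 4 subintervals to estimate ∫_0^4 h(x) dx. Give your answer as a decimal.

8

Δx = 1.
Sum = 1·[(-3) + (-1) + 3 + 9] = 8.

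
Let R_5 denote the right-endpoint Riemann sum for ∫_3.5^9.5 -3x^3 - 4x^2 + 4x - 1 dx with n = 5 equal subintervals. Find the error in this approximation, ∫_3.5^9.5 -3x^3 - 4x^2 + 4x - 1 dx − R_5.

Exact integral: ∫_3.5^9.5 f(x) dx = -6932.25.
R_5 = -8661.15.
Error = -6932.25 − (-8661.15) = 1728.9.

1728.9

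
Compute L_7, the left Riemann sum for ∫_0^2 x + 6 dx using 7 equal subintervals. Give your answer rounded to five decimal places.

13.71429

Δx = (2 − 0)/7 = 2/7.
Left endpoints: 0, 2/7, 4/7, 6/7, 8/7, 10/7, 12/7.
f(0) = 6, f(2/7) = 44/7, f(4/7) = 46/7, f(6/7) = 48/7, f(8/7) = 50/7, f(10/7) = 52/7, f(12/7) = 54/7.
Sum = Δx · [f(0) + f(2/7) + f(4/7) + ...].
Sum ≈ 13.71429.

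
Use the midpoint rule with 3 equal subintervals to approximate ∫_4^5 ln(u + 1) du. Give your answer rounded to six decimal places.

1.703521

Δu = (5 − 4)/3 = 1/3.
Midpoints: 25/6, 4.5, 29/6.
f(25/6) ≈ 1.642228, f(4.5) ≈ 1.704748, f(29/6) ≈ 1.763589.
Sum = Δu · [f(25/6) + f(4.5) + f(29/6)].
Sum ≈ 1.703521.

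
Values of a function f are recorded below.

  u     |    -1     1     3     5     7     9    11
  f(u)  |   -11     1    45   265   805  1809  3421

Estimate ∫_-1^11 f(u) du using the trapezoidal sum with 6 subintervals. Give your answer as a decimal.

Δu = 2.
T_6 = (2/2)·[(-11) + 2·1 + 2·45 + 2·265 + 2·805 + 2·1809 + 3421] = 9260.

9260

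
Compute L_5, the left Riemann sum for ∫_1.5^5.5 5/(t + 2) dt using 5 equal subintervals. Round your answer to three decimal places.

4.132

Δt = (5.5 − 1.5)/5 = 0.8.
Left endpoints: 1.5, 2.3, 3.1, 3.9, 4.7.
f(1.5) = 10/7, f(2.3) = 50/43, f(3.1) = 50/51, f(3.9) = 50/59, f(4.7) = 50/67.
Sum = Δt · [f(1.5) + f(2.3) + f(3.1) + f(3.9) + f(4.7)].
Sum ≈ 4.132.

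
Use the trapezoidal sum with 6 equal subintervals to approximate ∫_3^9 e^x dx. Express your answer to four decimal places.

8745.6160

Δx = (9 − 3)/6 = 1.
f(3) ≈ 20.0855, f(4) ≈ 54.5982, f(5) ≈ 148.4132, f(6) ≈ 403.4288, f(7) ≈ 1096.6332, f(8) ≈ 2980.9580, f(9) ≈ 8103.0839.
T_6 = (Δx/2)·[f(x_0) + 2f(x_1) + ... + 2f(x_{5}) + f(x_6)].
Sum ≈ 8745.6160.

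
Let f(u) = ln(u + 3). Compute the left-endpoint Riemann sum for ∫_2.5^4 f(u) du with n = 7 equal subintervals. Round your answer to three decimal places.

2.719

Δu = (4 − 2.5)/7 = 3/14.
Left endpoints: 2.5, 19/7, 41/14, 22/7, 47/14, 25/7, 53/14.
f(2.5) ≈ 1.705, f(19/7) ≈ 1.743, f(41/14) ≈ 1.780, f(22/7) ≈ 1.815, f(47/14) ≈ 1.850, f(25/7) ≈ 1.883, f(53/14) ≈ 1.915.
Sum = Δu · [f(2.5) + f(19/7) + f(41/14) + ...].
Sum ≈ 2.719.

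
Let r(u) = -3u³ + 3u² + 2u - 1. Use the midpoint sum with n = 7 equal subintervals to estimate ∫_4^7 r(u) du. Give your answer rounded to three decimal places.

-1297.615

Δu = (7 − 4)/7 = 3/7.
Midpoints: 59/14, 65/14, 71/14, 5.5, 83/14, 89/14, 95/14.
r(59/14) = -449551/2744, r(65/14) = -623689/2744, r(71/14) = -836923/2744, r(5.5) = -398.375, r(83/14) = -1396231/2744, r(89/14) = -1750081/2744, r(95/14) = -2158579/2744.
Sum = Δu · [r(59/14) + r(65/14) + r(71/14) + ...].
Sum ≈ -1297.615.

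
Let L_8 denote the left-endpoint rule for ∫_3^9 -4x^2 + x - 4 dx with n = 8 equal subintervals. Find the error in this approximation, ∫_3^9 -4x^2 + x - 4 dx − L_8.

-103.5

Exact integral: ∫_3^9 f(x) dx = -924.
L_8 = -820.5.
Error = -924 − (-820.5) = -103.5.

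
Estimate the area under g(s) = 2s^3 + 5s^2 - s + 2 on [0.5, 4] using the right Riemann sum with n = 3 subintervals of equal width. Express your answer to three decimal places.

Δs = (4 − 0.5)/3 = 7/6.
Right endpoints: 5/3, 17/6, 4.
g(5/3) = 634/27, g(17/6) = 4579/54, g(4) = 206.
Sum = Δs · [g(5/3) + g(17/6) + g(4)].
Sum ≈ 366.657.

366.657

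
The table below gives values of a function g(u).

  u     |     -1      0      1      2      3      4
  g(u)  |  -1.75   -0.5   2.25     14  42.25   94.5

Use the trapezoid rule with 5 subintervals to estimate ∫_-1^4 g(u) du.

Δu = 1.
T_5 = (1/2)·[(-1.75) + 2·(-0.5) + 2·2.25 + 2·14 + 2·42.25 + 94.5] = 104.375.

104.375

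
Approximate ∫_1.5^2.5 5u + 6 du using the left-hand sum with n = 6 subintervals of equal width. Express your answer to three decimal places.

15.583

Δu = (2.5 − 1.5)/6 = 1/6.
Left endpoints: 1.5, 5/3, 11/6, 2, 13/6, 7/3.
f(1.5) = 13.5, f(5/3) = 43/3, f(11/6) = 91/6, f(2) = 16, f(13/6) = 101/6, f(7/3) = 53/3.
Sum = Δu · [f(1.5) + f(5/3) + f(11/6) + ...].
Sum ≈ 15.583.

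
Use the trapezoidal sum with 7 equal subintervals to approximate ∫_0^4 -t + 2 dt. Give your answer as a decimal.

0

Δt = (4 − 0)/7 = 4/7.
f(0) = 2, f(4/7) = 10/7, f(8/7) = 6/7, f(12/7) = 2/7, f(16/7) = -2/7, f(20/7) = -6/7, f(24/7) = -10/7, f(4) = -2.
T_7 = (Δt/2)·[f(t_0) + 2f(t_1) + ... + 2f(t_{6}) + f(t_7)].
Sum = 0.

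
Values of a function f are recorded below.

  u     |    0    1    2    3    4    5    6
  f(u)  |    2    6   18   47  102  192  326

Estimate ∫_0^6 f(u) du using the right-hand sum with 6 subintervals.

691

Δu = 1.
Sum = 1·[6 + 18 + 47 + 102 + 192 + 326] = 691.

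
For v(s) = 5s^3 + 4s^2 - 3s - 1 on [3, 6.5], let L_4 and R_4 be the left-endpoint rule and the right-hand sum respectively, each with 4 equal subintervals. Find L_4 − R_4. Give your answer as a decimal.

-1190.546875

L_4 ≈ 1845.20410.
R_4 ≈ 3035.75098.
L_4 − R_4 = -1190.546875.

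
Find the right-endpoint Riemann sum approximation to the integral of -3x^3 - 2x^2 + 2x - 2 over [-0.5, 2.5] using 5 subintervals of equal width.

Δx = (2.5 − (-0.5))/5 = 0.6.
Right endpoints: 0.1, 0.7, 1.3, 1.9, 2.5.
f(0.1) = -1.823, f(0.7) = -2.609, f(1.3) = -9.371, f(1.9) = -25.997, f(2.5) = -56.375.
Sum = Δx · [f(0.1) + f(0.7) + f(1.3) + f(1.9) + f(2.5)].
Sum = -57.705.

-57.705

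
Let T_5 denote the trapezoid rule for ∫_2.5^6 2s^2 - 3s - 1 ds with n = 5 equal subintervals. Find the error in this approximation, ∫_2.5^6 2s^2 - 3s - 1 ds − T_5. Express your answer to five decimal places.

-0.57167

Exact integral: ∫_2.5^6 f(s) ds ≈ 85.4583333.
T_5 = 86.03.
Error ≈ 85.4583333 − 86.03 ≈ -0.57167.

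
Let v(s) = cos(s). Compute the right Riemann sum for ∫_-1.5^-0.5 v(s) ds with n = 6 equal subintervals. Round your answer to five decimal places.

Δs = (-0.5 − (-1.5))/6 = 1/6.
Right endpoints: -4/3, -7/6, -1, -5/6, -2/3, -0.5.
v(-4/3) ≈ 0.23524, v(-7/6) ≈ 0.39322, v(-1) ≈ 0.54030, v(-5/6) ≈ 0.67241, v(-2/3) ≈ 0.78589, v(-0.5) ≈ 0.87758.
Sum = Δs · [v(-4/3) + v(-7/6) + v(-1) + ...].
Sum ≈ 0.58411.

0.58411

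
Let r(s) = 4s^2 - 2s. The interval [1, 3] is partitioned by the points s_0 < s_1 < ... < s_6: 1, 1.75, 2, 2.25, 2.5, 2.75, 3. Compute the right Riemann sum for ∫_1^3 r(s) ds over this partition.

Subinterval widths: 0.75, 0.25, 0.25, 0.25, 0.25, 0.25.
Right endpoints: 1.75, 2, 2.25, 2.5, 2.75, 3.
r(1.75) = 8.75, r(2) = 12, r(2.25) = 15.75, r(2.5) = 20, r(2.75) = 24.75, r(3) = 30.
Sum = Σ Δs_i · r(s_i).
Sum = 32.1875.

32.1875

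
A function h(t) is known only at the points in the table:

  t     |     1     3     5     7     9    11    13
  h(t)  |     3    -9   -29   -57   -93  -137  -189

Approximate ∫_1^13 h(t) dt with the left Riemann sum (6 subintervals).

-644

Δt = 2.
Sum = 2·[3 + (-9) + (-29) + (-57) + (-93) + (-137)] = -644.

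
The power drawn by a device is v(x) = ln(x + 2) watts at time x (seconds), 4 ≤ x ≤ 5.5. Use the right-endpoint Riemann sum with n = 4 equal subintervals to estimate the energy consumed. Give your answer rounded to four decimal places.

Δx = (5.5 − 4)/4 = 0.375.
Right endpoints: 4.375, 4.75, 5.125, 5.5.
v(4.375) ≈ 1.8524, v(4.75) ≈ 1.9095, v(5.125) ≈ 1.9636, v(5.5) ≈ 2.0149.
Sum = Δx · [v(4.375) + v(4.75) + v(5.125) + v(5.5)].
Sum ≈ 2.9027.

2.9027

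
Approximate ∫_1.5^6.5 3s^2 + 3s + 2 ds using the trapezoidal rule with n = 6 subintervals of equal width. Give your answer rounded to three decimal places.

Δs = (6.5 − 1.5)/6 = 5/6.
f(1.5) = 13.25, f(7/3) = 76/3, f(19/6) = 499/12, f(4) = 62, f(29/6) = 1039/12, f(17/3) = 346/3, f(6.5) = 148.25.
T_6 = (Δs/2)·[f(s_0) + 2f(s_1) + ... + 2f(s_{5}) + f(s_6)].
Sum ≈ 342.986.

342.986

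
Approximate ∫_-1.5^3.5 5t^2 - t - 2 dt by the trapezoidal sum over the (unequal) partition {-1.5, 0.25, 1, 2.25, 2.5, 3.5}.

Subinterval widths: 1.75, 0.75, 1.25, 0.25, 1.
f(-1.5) = 10.75, f(0.25) = -1.9375, f(1) = 2, f(2.25) = 21.0625, f(2.5) = 26.75, f(3.5) = 55.75.
On each subinterval the trapezoid contributes (Δt_i/2)·[f(t_{i-1}) + f(t_i)].
Sum = 69.375.

69.375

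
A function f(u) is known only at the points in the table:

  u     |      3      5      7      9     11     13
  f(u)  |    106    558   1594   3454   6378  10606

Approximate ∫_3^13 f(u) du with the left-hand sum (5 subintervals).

24180

Δu = 2.
Sum = 2·[106 + 558 + 1594 + 3454 + 6378] = 24180.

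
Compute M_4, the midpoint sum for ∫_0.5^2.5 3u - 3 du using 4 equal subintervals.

3

Δu = (2.5 − 0.5)/4 = 0.5.
Midpoints: 0.75, 1.25, 1.75, 2.25.
f(0.75) = -0.75, f(1.25) = 0.75, f(1.75) = 2.25, f(2.25) = 3.75.
Sum = Δu · [f(0.75) + f(1.25) + f(1.75) + f(2.25)].
Sum = 3.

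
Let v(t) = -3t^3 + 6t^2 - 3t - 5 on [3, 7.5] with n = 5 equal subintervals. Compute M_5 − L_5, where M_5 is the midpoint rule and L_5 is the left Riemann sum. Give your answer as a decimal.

M_5 = -1603.3921875.
L_5 = -1229.4.
M_5 − L_5 = -373.9921875.

-373.9921875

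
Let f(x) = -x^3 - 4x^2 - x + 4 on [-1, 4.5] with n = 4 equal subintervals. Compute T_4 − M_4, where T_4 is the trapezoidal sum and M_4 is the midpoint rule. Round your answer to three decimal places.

-24.046

T_4 ≈ -228.75488.
M_4 ≈ -204.70850.
T_4 − M_4 ≈ -24.046.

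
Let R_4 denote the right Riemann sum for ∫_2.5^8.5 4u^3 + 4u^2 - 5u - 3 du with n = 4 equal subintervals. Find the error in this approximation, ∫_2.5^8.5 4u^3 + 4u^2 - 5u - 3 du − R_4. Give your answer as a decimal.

-2128.5

Exact integral: ∫_2.5^8.5 f(u) du = 5796.
R_4 = 7924.5.
Error = 5796 − 7924.5 = -2128.5.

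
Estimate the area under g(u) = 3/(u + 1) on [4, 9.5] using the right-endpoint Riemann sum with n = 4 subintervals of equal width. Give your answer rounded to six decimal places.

2.024229

Δu = (9.5 − 4)/4 = 1.375.
Right endpoints: 5.375, 6.75, 8.125, 9.5.
g(5.375) = 8/17, g(6.75) = 12/31, g(8.125) = 24/73, g(9.5) = 2/7.
Sum = Δu · [g(5.375) + g(6.75) + g(8.125) + g(9.5)].
Sum ≈ 2.024229.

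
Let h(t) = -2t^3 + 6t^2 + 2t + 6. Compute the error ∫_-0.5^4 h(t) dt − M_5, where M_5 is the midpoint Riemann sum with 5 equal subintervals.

Exact integral: ∫_-0.5^4 h(t) dt = 43.03125.
M_5 = 44.398125.
Error = 43.03125 − 44.398125 = -1.366875.

-1.366875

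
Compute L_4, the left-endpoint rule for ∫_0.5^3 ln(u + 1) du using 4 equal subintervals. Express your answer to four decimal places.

Δu = (3 − 0.5)/4 = 0.625.
Left endpoints: 0.5, 1.125, 1.75, 2.375.
f(0.5) ≈ 0.4055, f(1.125) ≈ 0.7538, f(1.75) ≈ 1.0116, f(2.375) ≈ 1.2164.
Sum = Δu · [f(0.5) + f(1.125) + f(1.75) + f(2.375)].
Sum ≈ 2.1170.

2.1170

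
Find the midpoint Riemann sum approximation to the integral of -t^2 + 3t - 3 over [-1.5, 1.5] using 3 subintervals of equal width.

Δt = (1.5 − (-1.5))/3 = 1.
Midpoints: -1, 0, 1.
f(-1) = -7, f(0) = -3, f(1) = -1.
Sum = Δt · [f(-1) + f(0) + f(1)].
Sum = -11.

-11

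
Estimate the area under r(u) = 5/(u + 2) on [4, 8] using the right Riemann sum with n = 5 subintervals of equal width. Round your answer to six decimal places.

2.425524

Δu = (8 − 4)/5 = 0.8.
Right endpoints: 4.8, 5.6, 6.4, 7.2, 8.
r(4.8) = 25/34, r(5.6) = 25/38, r(6.4) = 25/42, r(7.2) = 25/46, r(8) = 0.5.
Sum = Δu · [r(4.8) + r(5.6) + r(6.4) + r(7.2) + r(8)].
Sum ≈ 2.425524.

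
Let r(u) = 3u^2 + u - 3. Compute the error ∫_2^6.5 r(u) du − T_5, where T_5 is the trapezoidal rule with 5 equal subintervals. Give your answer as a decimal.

Exact integral: ∫_2^6.5 r(u) du = 272.25.
T_5 = 274.0725.
Error = 272.25 − 274.0725 = -1.8225.

-1.8225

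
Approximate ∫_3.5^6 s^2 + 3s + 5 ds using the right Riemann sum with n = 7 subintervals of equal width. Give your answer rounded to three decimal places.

Δs = (6 − 3.5)/7 = 5/14.
Right endpoints: 27/7, 59/14, 32/7, 69/14, 37/7, 79/14, 6.
f(27/7) = 1541/49, f(59/14) = 6939/196, f(32/7) = 1941/49, f(69/14) = 8639/196, f(37/7) = 2391/49, f(79/14) = 10539/196, f(6) = 59.
Sum = Δs · [f(27/7) + f(59/14) + f(32/7) + ...].
Sum ≈ 111.467.

111.467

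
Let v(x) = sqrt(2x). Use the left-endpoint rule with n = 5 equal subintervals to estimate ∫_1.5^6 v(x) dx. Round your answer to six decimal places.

Δx = (6 − 1.5)/5 = 0.9.
Left endpoints: 1.5, 2.4, 3.3, 4.2, 5.1.
v(1.5) ≈ 1.732051, v(2.4) ≈ 2.190890, v(3.3) ≈ 2.569047, v(4.2) ≈ 2.898275, v(5.1) ≈ 3.193744.
Sum = Δx · [v(1.5) + v(2.4) + v(3.3) + v(4.2) + v(5.1)].
Sum ≈ 11.325606.

11.325606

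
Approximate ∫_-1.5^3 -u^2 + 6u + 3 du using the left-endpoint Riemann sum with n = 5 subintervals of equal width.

Δu = (3 − (-1.5))/5 = 0.9.
Left endpoints: -1.5, -0.6, 0.3, 1.2, 2.1.
f(-1.5) = -8.25, f(-0.6) = -0.96, f(0.3) = 4.71, f(1.2) = 8.76, f(2.1) = 11.19.
Sum = Δu · [f(-1.5) + f(-0.6) + f(0.3) + f(1.2) + f(2.1)].
Sum = 13.905.

13.905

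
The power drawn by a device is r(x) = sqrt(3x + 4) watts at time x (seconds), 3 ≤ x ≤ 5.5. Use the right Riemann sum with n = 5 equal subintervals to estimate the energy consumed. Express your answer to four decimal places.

10.4389

Δx = (5.5 − 3)/5 = 0.5.
Right endpoints: 3.5, 4, 4.5, 5, 5.5.
r(3.5) ≈ 3.8079, r(4) ≈ 4.0000, r(4.5) ≈ 4.1833, r(5) ≈ 4.3589, r(5.5) ≈ 4.5277.
Sum = Δx · [r(3.5) + r(4) + r(4.5) + r(5) + r(5.5)].
Sum ≈ 10.4389.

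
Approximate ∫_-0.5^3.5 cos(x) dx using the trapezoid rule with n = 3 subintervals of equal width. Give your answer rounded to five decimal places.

0.10899

Δx = (3.5 − (-0.5))/3 = 4/3.
f(-0.5) ≈ 0.87758, f(5/6) ≈ 0.67241, f(13/6) ≈ -0.56123, f(3.5) ≈ -0.93646.
T_3 = (Δx/2)·[f(x_0) + 2f(x_1) + 2f(x_2) + f(x_3)].
Sum ≈ 0.10899.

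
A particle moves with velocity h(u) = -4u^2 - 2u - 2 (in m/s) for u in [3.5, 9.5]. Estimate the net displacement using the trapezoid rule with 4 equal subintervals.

Δu = (9.5 − 3.5)/4 = 1.5.
h(3.5) = -58, h(5) = -112, h(6.5) = -184, h(8) = -274, h(9.5) = -382.
T_4 = (Δu/2)·[h(u_0) + 2h(u_1) + 2h(u_2) + 2h(u_3) + h(u_4)].
Sum = -1185.

-1185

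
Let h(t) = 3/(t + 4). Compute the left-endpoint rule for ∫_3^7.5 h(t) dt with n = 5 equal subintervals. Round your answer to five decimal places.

1.56737

Δt = (7.5 − 3)/5 = 0.9.
Left endpoints: 3, 3.9, 4.8, 5.7, 6.6.
h(3) = 3/7, h(3.9) = 30/79, h(4.8) = 15/44, h(5.7) = 30/97, h(6.6) = 15/53.
Sum = Δt · [h(3) + h(3.9) + h(4.8) + h(5.7) + h(6.6)].
Sum ≈ 1.56737.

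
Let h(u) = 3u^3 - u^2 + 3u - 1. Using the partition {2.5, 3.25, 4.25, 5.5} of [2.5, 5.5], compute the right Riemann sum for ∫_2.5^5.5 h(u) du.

905.33203125

Subinterval widths: 0.75, 1, 1.25.
Right endpoints: 3.25, 4.25, 5.5.
h(3.25) = 101.171875, h(4.25) = 223.984375, h(5.5) = 484.375.
Sum = Σ Δu_i · h(u_i).
Sum = 905.33203125.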